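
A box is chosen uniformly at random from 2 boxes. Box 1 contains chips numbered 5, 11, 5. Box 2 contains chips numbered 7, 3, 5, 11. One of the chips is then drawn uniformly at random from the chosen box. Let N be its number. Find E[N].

27/4

E[N | box 1] = (5+11+5)/3 = 7.
E[N | box 2] = (7+3+5+11)/4 = 13/2.
E[N] = (1/2)·(7) + (1/2)·(13/2) = 27/4.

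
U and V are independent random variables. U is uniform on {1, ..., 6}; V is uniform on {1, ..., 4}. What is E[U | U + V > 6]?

5

Outcomes with U + V > 6: (3,4), (4,3), (4,4), (5,2), (5,3), (5,4), (6,1), (6,2), (6,3), (6,4), each with probability 1/24.
E[U | U + V > 6] = (3 + 4 + 4 + 5 + 5 + 5 + 6 + 6 + 6 + 6) / 10 = 5.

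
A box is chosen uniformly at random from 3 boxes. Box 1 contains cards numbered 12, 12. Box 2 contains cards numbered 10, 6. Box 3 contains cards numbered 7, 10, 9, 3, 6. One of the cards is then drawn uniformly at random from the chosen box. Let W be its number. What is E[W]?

9

E[W | box 1] = (12+12)/2 = 12.
E[W | box 2] = (10+6)/2 = 8.
E[W | box 3] = (7+10+9+3+6)/5 = 7.
E[W] = (1/3)·(12) + (1/3)·(8) + (1/3)·(7) = 9.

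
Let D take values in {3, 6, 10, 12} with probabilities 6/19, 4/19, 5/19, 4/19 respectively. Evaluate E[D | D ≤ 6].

P(D ≤ 6) = 10/19.
Σ over the event: 3·6/19 + 6·4/19 = 42/19.
E[D | D ≤ 6] = (42/19) / (10/19) = 21/5.

21/5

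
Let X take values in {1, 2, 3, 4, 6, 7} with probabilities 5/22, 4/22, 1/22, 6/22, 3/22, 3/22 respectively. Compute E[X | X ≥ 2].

74/17

P(X ≥ 2) = 17/22.
Σ over the event: 2·2/11 + 3·1/22 + 4·3/11 + 6·3/22 + 7·3/22 = 37/11.
E[X | X ≥ 2] = (37/11) / (17/22) = 74/17.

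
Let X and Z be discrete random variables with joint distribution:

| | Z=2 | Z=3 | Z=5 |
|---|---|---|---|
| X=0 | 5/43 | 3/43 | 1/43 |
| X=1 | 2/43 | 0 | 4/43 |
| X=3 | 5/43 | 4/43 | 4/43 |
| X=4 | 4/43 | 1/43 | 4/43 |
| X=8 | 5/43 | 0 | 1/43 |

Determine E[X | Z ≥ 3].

28/11

P(Z ≥ 3) = 22/43.
Σ X·P over the event = 0·(3/43) + 0·(1/43) + 1·(4/43) + 3·(4/43) + 3·(4/43) + 4·(1/43) + 4·(4/43) + 8·(1/43) = 56/43.
E[X | Z ≥ 3] = (56/43) / (22/43) = 28/11.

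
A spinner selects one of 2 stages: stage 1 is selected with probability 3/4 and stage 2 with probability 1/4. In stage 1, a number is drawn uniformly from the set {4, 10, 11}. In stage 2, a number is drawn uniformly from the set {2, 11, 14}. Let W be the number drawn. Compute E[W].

E[W | stage 1] = (4+10+11)/3 = 25/3.
E[W | stage 2] = (2+11+14)/3 = 9.
By the law of total expectation,
E[W] = (3/4)·(25/3) + (1/4)·(9) = 17/2.

17/2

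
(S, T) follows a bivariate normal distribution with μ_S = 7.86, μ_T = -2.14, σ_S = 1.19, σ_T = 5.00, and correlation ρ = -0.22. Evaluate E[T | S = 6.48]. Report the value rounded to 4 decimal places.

The regression of T on S has slope ρ·σ_T/σ_S and passes through (μ_S, μ_T).
E[T | S=6.48] = -2.14 + (-0.22)·(5.00/1.19)·(6.48 − (7.86)) = -2.14 + (-0.92437)·(-1.38) = -0.8644.

-0.8644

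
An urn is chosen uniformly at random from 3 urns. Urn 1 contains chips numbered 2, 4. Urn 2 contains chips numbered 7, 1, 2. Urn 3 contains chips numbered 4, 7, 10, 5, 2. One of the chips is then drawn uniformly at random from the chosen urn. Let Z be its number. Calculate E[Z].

E[Z | urn 1] = (2+4)/2 = 3.
E[Z | urn 2] = (7+1+2)/3 = 10/3.
E[Z | urn 3] = (4+7+10+5+2)/5 = 28/5.
By the law of total expectation,
E[Z] = (1/3)·(3) + (1/3)·(10/3) + (1/3)·(28/5) = 179/45.

179/45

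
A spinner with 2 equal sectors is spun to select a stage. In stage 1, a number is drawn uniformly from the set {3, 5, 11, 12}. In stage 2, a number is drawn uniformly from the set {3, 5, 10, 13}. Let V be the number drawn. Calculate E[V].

E[V | stage 1] = (3+5+11+12)/4 = 31/4.
E[V | stage 2] = (3+5+10+13)/4 = 31/4.
By the law of total expectation,
E[V] = (1/2)·(31/4) + (1/2)·(31/4) = 31/4.

31/4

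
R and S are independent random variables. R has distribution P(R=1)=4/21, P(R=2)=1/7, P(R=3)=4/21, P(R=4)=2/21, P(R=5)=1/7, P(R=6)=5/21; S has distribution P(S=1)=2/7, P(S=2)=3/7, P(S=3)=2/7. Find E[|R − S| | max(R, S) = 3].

P(max(R, S) = 3) = 2/7.
Summing |R−S|·P(x,y) over outcomes with max(R, S) = 3 gives 50/147.
E[|R − S| | max(R, S) = 3] = (50/147) / (2/7) = 25/21.

25/21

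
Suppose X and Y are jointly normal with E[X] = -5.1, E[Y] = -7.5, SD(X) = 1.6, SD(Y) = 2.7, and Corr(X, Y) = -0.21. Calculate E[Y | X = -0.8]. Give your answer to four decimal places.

E[Y | X=x] = μ_Y + ρ(σ_Y/σ_X)(x − μ_X) for jointly normal variables.
E[Y | X=-0.8] = -7.5 + (-0.21)·(2.7/1.6)·(-0.8 − (-5.1)) = -7.5 + (-0.35437)·(4.3) = -9.0238.

-9.0238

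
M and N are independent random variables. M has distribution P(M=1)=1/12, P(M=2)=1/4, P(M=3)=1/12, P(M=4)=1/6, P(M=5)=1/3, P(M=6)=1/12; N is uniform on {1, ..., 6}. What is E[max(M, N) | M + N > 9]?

74/13

P(M + N > 9) = 13/72.
Summing max(M,N)·P(x,y) over outcomes with M + N > 9 gives 37/36.
E[max(M, N) | M + N > 9] = (37/36) / (13/72) = 74/13.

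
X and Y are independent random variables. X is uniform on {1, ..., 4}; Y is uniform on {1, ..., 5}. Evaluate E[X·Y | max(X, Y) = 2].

8/3

Outcomes with max(X, Y) = 2: (1,2), (2,1), (2,2), each with probability 1/20.
E[X·Y | max(X, Y) = 2] = (2 + 2 + 4) / 3 = 8/3.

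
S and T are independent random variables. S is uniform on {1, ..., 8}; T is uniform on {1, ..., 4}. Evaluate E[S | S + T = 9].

13/2

Outcomes with S + T = 9: (5,4), (6,3), (7,2), (8,1), each with probability 1/32.
E[S | S + T = 9] = (5 + 6 + 7 + 8) / 4 = 13/2.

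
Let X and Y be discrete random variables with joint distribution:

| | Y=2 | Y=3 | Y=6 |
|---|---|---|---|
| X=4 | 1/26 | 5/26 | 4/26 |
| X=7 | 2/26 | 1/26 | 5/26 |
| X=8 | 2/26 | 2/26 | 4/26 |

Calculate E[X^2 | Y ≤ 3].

499/13

P(Y ≤ 3) = 1/2.
Summing X^2·P(X=x,Y=y) over the conditioning event gives 499/26.
E[X^2 | Y ≤ 3] = (499/26) / (1/2) = 499/13.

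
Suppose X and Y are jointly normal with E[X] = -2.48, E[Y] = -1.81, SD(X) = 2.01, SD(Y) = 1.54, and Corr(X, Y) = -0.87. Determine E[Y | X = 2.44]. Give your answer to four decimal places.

-5.0895

E[Y | X=x] = μ_Y + ρ(σ_Y/σ_X)(x − μ_X) for jointly normal variables.
E[Y | X=2.44] = -1.81 + (-0.87)·(1.54/2.01)·(2.44 − (-2.48)) = -1.81 + (-0.66657)·(4.92) = -5.0895.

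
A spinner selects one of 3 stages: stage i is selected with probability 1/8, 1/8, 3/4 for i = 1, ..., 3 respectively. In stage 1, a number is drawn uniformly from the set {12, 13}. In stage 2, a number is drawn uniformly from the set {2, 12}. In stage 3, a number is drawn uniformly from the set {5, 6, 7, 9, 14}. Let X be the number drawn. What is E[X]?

687/80

E[X | stage 1] = (12+13)/2 = 25/2.
E[X | stage 2] = (2+12)/2 = 7.
E[X | stage 3] = (5+6+7+9+14)/5 = 41/5.
By the law of total expectation,
E[X] = (1/8)·(25/2) + (1/8)·(7) + (3/4)·(41/5) = 687/80.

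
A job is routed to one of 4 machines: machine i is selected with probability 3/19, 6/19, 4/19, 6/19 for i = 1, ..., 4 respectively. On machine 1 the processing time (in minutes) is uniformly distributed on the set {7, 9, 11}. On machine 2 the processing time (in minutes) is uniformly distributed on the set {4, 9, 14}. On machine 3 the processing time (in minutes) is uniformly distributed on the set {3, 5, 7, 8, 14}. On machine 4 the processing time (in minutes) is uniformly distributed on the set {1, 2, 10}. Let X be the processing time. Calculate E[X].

E[X | machine 1] = (7+9+11)/3 = 9.
E[X | machine 2] = (4+9+14)/3 = 9.
E[X | machine 3] = (3+5+7+8+14)/5 = 37/5.
E[X | machine 4] = (1+2+10)/3 = 13/3.
By the law of total expectation,
E[X] = (3/19)·(9) + (6/19)·(9) + (4/19)·(37/5) + (6/19)·(13/3) = 683/95.

683/95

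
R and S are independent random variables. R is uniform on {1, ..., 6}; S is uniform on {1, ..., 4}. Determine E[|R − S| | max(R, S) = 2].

2/3

Outcomes with max(R, S) = 2: (1,2), (2,1), (2,2), each with probability 1/24.
E[|R − S| | max(R, S) = 2] = (1 + 1 + 0) / 3 = 2/3.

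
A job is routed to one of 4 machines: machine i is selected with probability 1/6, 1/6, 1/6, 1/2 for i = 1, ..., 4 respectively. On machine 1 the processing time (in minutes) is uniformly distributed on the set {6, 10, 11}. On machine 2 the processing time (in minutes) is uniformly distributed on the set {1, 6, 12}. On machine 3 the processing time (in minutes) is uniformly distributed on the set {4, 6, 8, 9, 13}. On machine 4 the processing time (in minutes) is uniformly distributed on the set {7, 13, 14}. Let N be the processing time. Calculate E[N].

E[N | machine 1] = (6+10+11)/3 = 9.
E[N | machine 2] = (1+6+12)/3 = 19/3.
E[N | machine 3] = (4+6+8+9+13)/5 = 8.
E[N | machine 4] = (7+13+14)/3 = 34/3.
E[N] = (1/6)·(9) + (1/6)·(19/3) + (1/6)·(8) + (1/2)·(34/3) = 86/9.

86/9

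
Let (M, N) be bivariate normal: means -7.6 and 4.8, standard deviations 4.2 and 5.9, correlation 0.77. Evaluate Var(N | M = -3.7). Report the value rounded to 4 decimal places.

14.1712

Var(N | M=x) = (1 − ρ²)·σ_N².
Var(N | M=-3.7) = (5.9)²·(1 − (0.77)²) = 34.81·0.4071 = 14.1712.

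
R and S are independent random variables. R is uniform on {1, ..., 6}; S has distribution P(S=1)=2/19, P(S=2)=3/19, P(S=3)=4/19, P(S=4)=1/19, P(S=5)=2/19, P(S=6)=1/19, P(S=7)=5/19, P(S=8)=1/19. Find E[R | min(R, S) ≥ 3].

P(min(R, S) ≥ 3) = 28/57.
Summing R·P(x,y) over outcomes with min(R, S) ≥ 3 gives 42/19.
E[R | min(R, S) ≥ 3] = (42/19) / (28/57) = 9/2.

9/2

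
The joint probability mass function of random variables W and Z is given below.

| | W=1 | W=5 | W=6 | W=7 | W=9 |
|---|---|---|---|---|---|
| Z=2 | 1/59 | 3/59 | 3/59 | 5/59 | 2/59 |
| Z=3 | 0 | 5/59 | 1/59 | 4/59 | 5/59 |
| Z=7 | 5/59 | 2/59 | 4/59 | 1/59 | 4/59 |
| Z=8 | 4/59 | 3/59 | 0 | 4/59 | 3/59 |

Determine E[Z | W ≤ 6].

P(W ≤ 6) = 31/59.
Summing Z·P(W=x,Z=y) over the conditioning event gives 165/59.
E[Z | W ≤ 6] = (165/59) / (31/59) = 165/31.

165/31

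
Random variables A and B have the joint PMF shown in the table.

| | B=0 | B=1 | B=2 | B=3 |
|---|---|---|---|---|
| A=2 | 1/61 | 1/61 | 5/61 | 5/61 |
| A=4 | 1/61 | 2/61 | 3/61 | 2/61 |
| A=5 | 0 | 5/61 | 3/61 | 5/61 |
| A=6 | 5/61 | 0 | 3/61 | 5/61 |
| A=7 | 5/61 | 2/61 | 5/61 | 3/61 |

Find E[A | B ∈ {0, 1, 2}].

210/41

P(B ∈ {0, 1, 2}) = 41/61.
Summing A·P(A=x,B=y) over the conditioning event gives 210/61.
E[A | B ∈ {0, 1, 2}] = (210/61) / (41/61) = 210/41.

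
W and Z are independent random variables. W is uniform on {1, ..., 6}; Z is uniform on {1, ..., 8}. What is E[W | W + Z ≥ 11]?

5

P(W + Z ≥ 11) = 5/24.
Summing W·P(x,y) over outcomes with W + Z ≥ 11 gives 25/24.
E[W | W + Z ≥ 11] = (25/24) / (5/24) = 5.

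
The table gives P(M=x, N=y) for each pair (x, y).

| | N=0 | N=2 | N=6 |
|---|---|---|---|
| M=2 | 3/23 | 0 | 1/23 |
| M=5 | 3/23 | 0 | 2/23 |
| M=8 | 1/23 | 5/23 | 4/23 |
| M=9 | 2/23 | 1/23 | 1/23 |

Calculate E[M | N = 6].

P(N = 6) = 8/23.
Σ M·P over the event = 2·(1/23) + 5·(2/23) + 8·(4/23) + 9·(1/23) = 53/23.
E[M | N = 6] = (53/23) / (8/23) = 53/8.

53/8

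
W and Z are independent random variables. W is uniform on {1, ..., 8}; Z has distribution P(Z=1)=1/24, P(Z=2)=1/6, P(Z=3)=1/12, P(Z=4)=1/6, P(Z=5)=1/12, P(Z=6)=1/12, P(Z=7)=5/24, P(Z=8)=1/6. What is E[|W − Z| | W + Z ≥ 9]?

P(W + Z ≥ 9) = 5/8.
Summing |W−Z|·P(x,y) over outcomes with W + Z ≥ 9 gives 113/64.
E[|W − Z| | W + Z ≥ 9] = (113/64) / (5/8) = 113/40.

113/40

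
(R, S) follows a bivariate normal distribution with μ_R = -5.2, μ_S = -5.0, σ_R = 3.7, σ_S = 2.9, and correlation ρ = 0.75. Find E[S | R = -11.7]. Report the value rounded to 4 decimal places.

The regression of S on R has slope ρ·σ_S/σ_R and passes through (μ_R, μ_S).
E[S | R=-11.7] = -5.0 + (0.75)·(2.9/3.7)·(-11.7 − (-5.2)) = -5.0 + (0.587838)·(-6.5) = -8.8209.

-8.8209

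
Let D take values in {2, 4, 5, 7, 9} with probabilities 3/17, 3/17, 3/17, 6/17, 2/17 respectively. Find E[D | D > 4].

P(D > 4) = 11/17.
Σ over the event: 5·3/17 + 7·6/17 + 9·2/17 = 75/17.
E[D | D > 4] = (75/17) / (11/17) = 75/11.

75/11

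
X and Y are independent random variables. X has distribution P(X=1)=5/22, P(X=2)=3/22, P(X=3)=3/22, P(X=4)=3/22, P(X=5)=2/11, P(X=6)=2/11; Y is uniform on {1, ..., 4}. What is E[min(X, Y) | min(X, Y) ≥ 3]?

P(min(X, Y) ≥ 3) = 7/22.
Summing min(X,Y)·P(x,y) over outcomes with min(X, Y) ≥ 3 gives 95/88.
E[min(X, Y) | min(X, Y) ≥ 3] = (95/88) / (7/22) = 95/28.

95/28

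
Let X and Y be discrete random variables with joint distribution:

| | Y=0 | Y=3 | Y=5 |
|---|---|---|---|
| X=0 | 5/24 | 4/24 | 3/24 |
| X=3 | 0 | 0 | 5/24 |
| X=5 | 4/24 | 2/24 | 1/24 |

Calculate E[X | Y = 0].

P(Y = 0) = 3/8.
Σ X·P over the event = 0·(5/24) + 5·(4/24) = 5/6.
E[X | Y = 0] = (5/6) / (3/8) = 20/9.

20/9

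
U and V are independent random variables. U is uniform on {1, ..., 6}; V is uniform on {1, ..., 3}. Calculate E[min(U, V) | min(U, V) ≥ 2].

P(min(U, V) ≥ 2) = 5/9.
Summing min(U,V)·P(x,y) over outcomes with min(U, V) ≥ 2 gives 4/3.
E[min(U, V) | min(U, V) ≥ 2] = (4/3) / (5/9) = 12/5.

12/5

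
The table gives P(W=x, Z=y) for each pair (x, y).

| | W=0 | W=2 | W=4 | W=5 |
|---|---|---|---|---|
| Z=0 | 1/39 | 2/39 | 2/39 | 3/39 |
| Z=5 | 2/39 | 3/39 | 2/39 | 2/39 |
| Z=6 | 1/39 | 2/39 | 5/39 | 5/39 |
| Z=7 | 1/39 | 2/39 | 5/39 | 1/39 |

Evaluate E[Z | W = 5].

P(W = 5) = 11/39.
Σ Z·P over the event = 0·(3/39) + 5·(2/39) + 6·(5/39) + 7·(1/39) = 47/39.
E[Z | W = 5] = (47/39) / (11/39) = 47/11.

47/11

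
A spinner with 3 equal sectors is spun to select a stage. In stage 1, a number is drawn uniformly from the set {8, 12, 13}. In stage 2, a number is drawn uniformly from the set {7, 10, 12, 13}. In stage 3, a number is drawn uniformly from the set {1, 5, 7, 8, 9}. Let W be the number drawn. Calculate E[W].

55/6

E[W | stage 1] = (8+12+13)/3 = 11.
E[W | stage 2] = (7+10+12+13)/4 = 21/2.
E[W | stage 3] = (1+5+7+8+9)/5 = 6.
E[W] = (1/3)·(11) + (1/3)·(21/2) + (1/3)·(6) = 55/6.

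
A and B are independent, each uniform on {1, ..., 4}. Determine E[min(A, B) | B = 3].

9/4

P(B = 3) = 1/4.
Summing min(A,B)·P(x,y) over outcomes with B = 3 gives 9/16.
E[min(A, B) | B = 3] = (9/16) / (1/4) = 9/4.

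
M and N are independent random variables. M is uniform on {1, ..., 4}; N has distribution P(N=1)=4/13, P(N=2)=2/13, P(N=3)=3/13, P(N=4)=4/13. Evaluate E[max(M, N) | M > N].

P(M > N) = 19/52.
Summing max(M,N)·P(x,y) over outcomes with M > N gives 31/26.
E[max(M, N) | M > N] = (31/26) / (19/52) = 62/19.

62/19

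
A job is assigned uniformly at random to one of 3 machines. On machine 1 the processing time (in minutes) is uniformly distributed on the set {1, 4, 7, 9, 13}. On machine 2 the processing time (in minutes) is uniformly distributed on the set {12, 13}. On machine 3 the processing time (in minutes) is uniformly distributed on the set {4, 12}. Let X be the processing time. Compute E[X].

91/10

E[X | machine 1] = (1+4+7+9+13)/5 = 34/5.
E[X | machine 2] = (12+13)/2 = 25/2.
E[X | machine 3] = (4+12)/2 = 8.
E[X] = (1/3)·(34/5) + (1/3)·(25/2) + (1/3)·(8) = 91/10.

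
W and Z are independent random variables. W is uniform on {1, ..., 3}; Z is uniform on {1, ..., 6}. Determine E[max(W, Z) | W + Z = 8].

11/2

Outcomes with W + Z = 8: (2,6), (3,5), each with probability 1/18.
E[max(W, Z) | W + Z = 8] = (6 + 5) / 2 = 11/2.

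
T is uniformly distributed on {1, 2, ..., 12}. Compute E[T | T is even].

Given T is even, T is equally likely to be any of {2, 4, 6, 8, 10, 12}.
E[T | T is even] = (2 + 4 + 6 + 8 + 10 + 12) / 6 = 7.

7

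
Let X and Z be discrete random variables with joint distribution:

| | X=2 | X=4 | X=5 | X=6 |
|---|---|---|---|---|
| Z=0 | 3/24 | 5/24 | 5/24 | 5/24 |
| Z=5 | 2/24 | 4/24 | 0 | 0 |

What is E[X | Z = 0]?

P(Z = 0) = 3/4.
Summing X·P(X=x,Z=y) over the conditioning event gives 27/8.
E[X | Z = 0] = (27/8) / (3/4) = 9/2.

9/2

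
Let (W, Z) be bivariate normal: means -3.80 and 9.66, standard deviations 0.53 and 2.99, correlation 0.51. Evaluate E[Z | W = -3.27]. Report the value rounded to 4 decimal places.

E[Z | W=x] = μ_Z + ρ(σ_Z/σ_W)(x − μ_W) for jointly normal variables.
E[Z | W=-3.27] = 9.66 + (0.51)·(2.99/0.53)·(-3.27 − (-3.80)) = 9.66 + (2.8772)·(0.53) = 11.1849.

11.1849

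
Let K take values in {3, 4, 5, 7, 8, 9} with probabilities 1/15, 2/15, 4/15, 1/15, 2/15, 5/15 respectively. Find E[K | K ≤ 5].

31/7

P(K ≤ 5) = 7/15.
Σ over the event: 3·1/15 + 4·2/15 + 5·4/15 = 31/15.
E[K | K ≤ 5] = (31/15) / (7/15) = 31/7.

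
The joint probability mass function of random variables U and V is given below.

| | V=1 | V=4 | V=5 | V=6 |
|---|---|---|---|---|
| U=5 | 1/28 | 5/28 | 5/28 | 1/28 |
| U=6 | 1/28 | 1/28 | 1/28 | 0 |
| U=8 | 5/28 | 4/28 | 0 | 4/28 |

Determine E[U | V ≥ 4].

131/21

P(V ≥ 4) = 3/4.
Summing U·P(U=x,V=y) over the conditioning event gives 131/28.
E[U | V ≥ 4] = (131/28) / (3/4) = 131/21.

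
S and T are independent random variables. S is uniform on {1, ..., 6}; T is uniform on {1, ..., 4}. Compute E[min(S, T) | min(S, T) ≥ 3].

27/8

Outcomes with min(S, T) ≥ 3: (3,3), (3,4), (4,3), (4,4), (5,3), (5,4), (6,3), (6,4), each with probability 1/24.
E[min(S, T) | min(S, T) ≥ 3] = (3 + 3 + 3 + 4 + 3 + 4 + 3 + 4) / 8 = 27/8.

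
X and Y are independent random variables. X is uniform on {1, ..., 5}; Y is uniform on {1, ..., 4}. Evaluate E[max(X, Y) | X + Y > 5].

43/10

P(X + Y > 5) = 1/2.
Summing max(X,Y)·P(x,y) over outcomes with X + Y > 5 gives 43/20.
E[max(X, Y) | X + Y > 5] = (43/20) / (1/2) = 43/10.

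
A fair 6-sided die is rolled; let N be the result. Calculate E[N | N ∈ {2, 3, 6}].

P(N ∈ {2, 3, 6}) = 1/2.
Σ over the event: 2·1/6 + 3·1/6 + 6·1/6 = 11/6.
E[N | N ∈ {2, 3, 6}] = (11/6) / (1/2) = 11/3.

11/3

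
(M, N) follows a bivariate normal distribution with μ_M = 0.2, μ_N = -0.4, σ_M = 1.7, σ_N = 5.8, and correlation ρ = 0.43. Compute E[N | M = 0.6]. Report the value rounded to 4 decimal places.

0.1868

For a bivariate normal, E[N | M=x] = μ_N + ρ·(σ_N/σ_M)·(x − μ_M).
E[N | M=0.6] = -0.4 + (0.43)·(5.8/1.7)·(0.6 − (0.2)) = -0.4 + (1.4671)·(0.4) = 0.1868.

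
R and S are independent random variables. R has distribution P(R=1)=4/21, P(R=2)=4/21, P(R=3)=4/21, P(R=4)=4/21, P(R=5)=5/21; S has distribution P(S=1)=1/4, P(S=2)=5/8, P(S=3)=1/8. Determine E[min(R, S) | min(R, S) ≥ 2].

P(min(R, S) ≥ 2) = 17/28.
Summing min(R,S)·P(x,y) over outcomes with min(R, S) ≥ 2 gives 31/24.
E[min(R, S) | min(R, S) ≥ 2] = (31/24) / (17/28) = 217/102.

217/102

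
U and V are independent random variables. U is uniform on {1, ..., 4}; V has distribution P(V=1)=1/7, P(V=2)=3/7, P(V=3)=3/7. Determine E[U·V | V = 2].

P(V = 2) = 3/7.
Summing UV·P(x,y) over outcomes with V = 2 gives 15/7.
E[U·V | V = 2] = (15/7) / (3/7) = 5.

5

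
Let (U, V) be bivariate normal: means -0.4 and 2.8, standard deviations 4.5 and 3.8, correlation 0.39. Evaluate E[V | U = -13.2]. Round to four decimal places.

-1.4155

E[V | U=x] = μ_V + ρ(σ_V/σ_U)(x − μ_U) for jointly normal variables.
E[V | U=-13.2] = 2.8 + (0.39)·(3.8/4.5)·(-13.2 − (-0.4)) = 2.8 + (0.329333)·(-12.8) = -1.4155.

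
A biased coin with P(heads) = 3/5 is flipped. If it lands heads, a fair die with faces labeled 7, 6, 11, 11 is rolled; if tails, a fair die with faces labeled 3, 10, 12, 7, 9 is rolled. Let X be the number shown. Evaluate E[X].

853/100

E[X | heads] = (7+6+11+11)/4 = 35/4.
E[X | tails] = (3+10+12+7+9)/5 = 41/5.
By the law of total expectation,
E[X] = (3/5)·(35/4) + (2/5)·(41/5) = 853/100.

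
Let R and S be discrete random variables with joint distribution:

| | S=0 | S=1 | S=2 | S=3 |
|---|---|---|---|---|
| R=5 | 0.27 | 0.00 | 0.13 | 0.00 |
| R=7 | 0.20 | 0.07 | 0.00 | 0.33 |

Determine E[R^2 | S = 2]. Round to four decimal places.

25.0000

P(S = 2) = 0.13.
Σ R^2·P over the event = 25·(0.13) = 3.25.
E[R^2 | S = 2] = (3.25) / (0.13) = 25.0000.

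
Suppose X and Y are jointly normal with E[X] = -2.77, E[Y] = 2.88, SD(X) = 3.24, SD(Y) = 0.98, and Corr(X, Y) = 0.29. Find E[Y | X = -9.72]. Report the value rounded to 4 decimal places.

E[Y | X=x] = μ_Y + ρ(σ_Y/σ_X)(x − μ_X) for jointly normal variables.
E[Y | X=-9.72] = 2.88 + (0.29)·(0.98/3.24)·(-9.72 − (-2.77)) = 2.88 + (0.087716)·(-6.95) = 2.2704.

2.2704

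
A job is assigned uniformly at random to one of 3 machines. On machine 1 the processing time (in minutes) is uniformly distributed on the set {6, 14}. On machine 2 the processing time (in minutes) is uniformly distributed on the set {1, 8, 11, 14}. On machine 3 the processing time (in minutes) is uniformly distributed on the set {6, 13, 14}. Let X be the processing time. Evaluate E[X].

59/6

E[X | machine 1] = (6+14)/2 = 10.
E[X | machine 2] = (1+8+11+14)/4 = 17/2.
E[X | machine 3] = (6+13+14)/3 = 11.
E[X] = (1/3)·(10) + (1/3)·(17/2) + (1/3)·(11) = 59/6.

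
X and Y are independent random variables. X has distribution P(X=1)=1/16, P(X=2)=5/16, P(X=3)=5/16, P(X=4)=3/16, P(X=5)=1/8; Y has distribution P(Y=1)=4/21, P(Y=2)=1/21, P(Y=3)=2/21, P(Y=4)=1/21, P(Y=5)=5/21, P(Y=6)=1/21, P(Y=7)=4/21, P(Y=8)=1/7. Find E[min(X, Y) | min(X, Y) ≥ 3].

P(min(X, Y) ≥ 3) = 10/21.
Summing min(X,Y)·P(x,y) over outcomes with min(X, Y) ≥ 3 gives 12/7.
E[min(X, Y) | min(X, Y) ≥ 3] = (12/7) / (10/21) = 18/5.

18/5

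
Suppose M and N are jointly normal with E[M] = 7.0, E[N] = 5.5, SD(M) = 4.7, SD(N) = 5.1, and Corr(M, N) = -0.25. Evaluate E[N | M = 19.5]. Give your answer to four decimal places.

E[N | M=x] = μ_N + ρ(σ_N/σ_M)(x − μ_M) for jointly normal variables.
E[N | M=19.5] = 5.5 + (-0.25)·(5.1/4.7)·(19.5 − (7.0)) = 5.5 + (-0.27128)·(12.5) = 2.1090.

2.1090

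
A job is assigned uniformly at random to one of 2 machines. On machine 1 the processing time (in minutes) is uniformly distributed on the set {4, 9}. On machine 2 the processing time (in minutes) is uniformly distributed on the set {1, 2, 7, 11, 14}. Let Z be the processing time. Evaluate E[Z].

E[Z | machine 1] = (4+9)/2 = 13/2.
E[Z | machine 2] = (1+2+7+11+14)/5 = 7.
By the law of total expectation,
E[Z] = (1/2)·(13/2) + (1/2)·(7) = 27/4.

27/4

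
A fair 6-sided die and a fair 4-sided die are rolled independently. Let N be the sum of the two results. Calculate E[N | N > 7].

26/3

P(N > 7) = 1/4.
Σ over the event: 8·1/8 + 9·1/12 + 10·1/24 = 13/6.
E[N | N > 7] = (13/6) / (1/4) = 26/3.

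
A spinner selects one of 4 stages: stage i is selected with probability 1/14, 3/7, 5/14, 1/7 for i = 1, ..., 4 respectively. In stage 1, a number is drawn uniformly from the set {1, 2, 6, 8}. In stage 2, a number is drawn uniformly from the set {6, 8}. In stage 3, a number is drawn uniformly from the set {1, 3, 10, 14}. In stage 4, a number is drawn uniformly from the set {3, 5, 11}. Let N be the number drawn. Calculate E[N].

161/24

E[N | stage 1] = (1+2+6+8)/4 = 17/4.
E[N | stage 2] = (6+8)/2 = 7.
E[N | stage 3] = (1+3+10+14)/4 = 7.
E[N | stage 4] = (3+5+11)/3 = 19/3.
By the law of total expectation,
E[N] = (1/14)·(17/4) + (3/7)·(7) + (5/14)·(7) + (1/7)·(19/3) = 161/24.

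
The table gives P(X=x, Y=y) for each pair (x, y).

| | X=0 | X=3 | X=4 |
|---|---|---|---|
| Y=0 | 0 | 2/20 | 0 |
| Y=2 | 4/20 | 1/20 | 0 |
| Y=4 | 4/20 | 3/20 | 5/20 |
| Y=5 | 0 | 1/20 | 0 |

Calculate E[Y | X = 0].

3

P(X = 0) = 2/5.
Σ Y·P over the event = 2·(4/20) + 4·(4/20) = 6/5.
E[Y | X = 0] = (6/5) / (2/5) = 3.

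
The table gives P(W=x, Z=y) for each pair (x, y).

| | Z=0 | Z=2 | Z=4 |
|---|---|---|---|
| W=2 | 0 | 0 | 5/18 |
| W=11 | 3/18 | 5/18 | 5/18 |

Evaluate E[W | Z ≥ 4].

13/2

P(Z ≥ 4) = 5/9.
Σ W·P over the event = 2·(5/18) + 11·(5/18) = 65/18.
E[W | Z ≥ 4] = (65/18) / (5/9) = 13/2.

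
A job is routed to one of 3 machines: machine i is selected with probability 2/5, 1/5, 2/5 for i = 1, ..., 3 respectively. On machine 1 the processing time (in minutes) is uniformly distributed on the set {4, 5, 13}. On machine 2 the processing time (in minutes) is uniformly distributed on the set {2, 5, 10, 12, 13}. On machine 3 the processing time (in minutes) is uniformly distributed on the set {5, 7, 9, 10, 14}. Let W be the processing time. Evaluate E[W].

616/75

E[W | machine 1] = (4+5+13)/3 = 22/3.
E[W | machine 2] = (2+5+10+12+13)/5 = 42/5.
E[W | machine 3] = (5+7+9+10+14)/5 = 9.
By the law of total expectation,
E[W] = (2/5)·(22/3) + (1/5)·(42/5) + (2/5)·(9) = 616/75.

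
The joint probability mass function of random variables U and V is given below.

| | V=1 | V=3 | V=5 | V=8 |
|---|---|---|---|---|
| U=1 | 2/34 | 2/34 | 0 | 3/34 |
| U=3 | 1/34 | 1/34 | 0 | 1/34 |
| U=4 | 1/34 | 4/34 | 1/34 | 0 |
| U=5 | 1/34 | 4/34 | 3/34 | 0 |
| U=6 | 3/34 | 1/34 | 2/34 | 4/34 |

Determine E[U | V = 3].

P(V = 3) = 6/17.
Σ U·P over the event = 1·(2/34) + 3·(1/34) + 4·(4/34) + 5·(4/34) + 6·(1/34) = 47/34.
E[U | V = 3] = (47/34) / (6/17) = 47/12.

47/12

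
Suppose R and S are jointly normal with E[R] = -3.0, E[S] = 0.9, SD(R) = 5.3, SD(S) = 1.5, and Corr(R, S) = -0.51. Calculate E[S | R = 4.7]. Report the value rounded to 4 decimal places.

The regression of S on R has slope ρ·σ_S/σ_R and passes through (μ_R, μ_S).
E[S | R=4.7] = 0.9 + (-0.51)·(1.5/5.3)·(4.7 − (-3.0)) = 0.9 + (-0.14434)·(7.7) = -0.2114.

-0.2114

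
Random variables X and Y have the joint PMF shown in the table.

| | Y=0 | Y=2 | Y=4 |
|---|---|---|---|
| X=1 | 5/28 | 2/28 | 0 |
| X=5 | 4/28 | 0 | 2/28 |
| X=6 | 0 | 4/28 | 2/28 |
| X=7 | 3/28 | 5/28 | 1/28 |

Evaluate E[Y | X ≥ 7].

P(X ≥ 7) = 9/28.
Summing Y·P(X=x,Y=y) over the conditioning event gives 1/2.
E[Y | X ≥ 7] = (1/2) / (9/28) = 14/9.

14/9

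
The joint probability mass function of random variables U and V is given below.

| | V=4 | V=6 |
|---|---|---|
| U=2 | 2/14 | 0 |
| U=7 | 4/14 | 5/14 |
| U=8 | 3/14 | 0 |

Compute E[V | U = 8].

P(U = 8) = 3/14.
Σ V·P over the event = 4·(3/14) = 6/7.
E[V | U = 8] = (6/7) / (3/14) = 4.

4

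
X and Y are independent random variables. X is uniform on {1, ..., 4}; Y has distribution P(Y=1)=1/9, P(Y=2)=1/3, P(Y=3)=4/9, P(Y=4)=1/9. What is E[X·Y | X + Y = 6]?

P(X + Y = 6) = 2/9.
Summing XY·P(x,y) over outcomes with X + Y = 6 gives 17/9.
E[X·Y | X + Y = 6] = (17/9) / (2/9) = 17/2.

17/2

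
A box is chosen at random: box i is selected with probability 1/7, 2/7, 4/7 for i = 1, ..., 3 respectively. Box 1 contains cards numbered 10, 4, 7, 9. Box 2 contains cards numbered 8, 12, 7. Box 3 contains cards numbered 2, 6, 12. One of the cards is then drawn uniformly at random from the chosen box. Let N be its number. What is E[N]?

313/42

E[N | box 1] = (10+4+7+9)/4 = 15/2.
E[N | box 2] = (8+12+7)/3 = 9.
E[N | box 3] = (2+6+12)/3 = 20/3.
By the law of total expectation,
E[N] = (1/7)·(15/2) + (2/7)·(9) + (4/7)·(20/3) = 313/42.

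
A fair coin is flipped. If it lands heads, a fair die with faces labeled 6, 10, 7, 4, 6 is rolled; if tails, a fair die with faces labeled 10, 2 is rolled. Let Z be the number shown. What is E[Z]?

63/10

E[Z | heads] = (6+10+7+4+6)/5 = 33/5.
E[Z | tails] = (10+2)/2 = 6.
E[Z] = (1/2)·(33/5) + (1/2)·(6) = 63/10.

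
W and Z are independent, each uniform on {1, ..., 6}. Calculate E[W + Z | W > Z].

P(W > Z) = 5/12.
Summing (W+Z)·P(x,y) over outcomes with W > Z gives 35/12.
E[W + Z | W > Z] = (35/12) / (5/12) = 7.

7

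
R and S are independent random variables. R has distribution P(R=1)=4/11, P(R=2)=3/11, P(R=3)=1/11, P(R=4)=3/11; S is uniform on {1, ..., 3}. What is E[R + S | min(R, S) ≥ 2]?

11/2

P(min(R, S) ≥ 2) = 14/33.
Summing (R+S)·P(x,y) over outcomes with min(R, S) ≥ 2 gives 7/3.
E[R + S | min(R, S) ≥ 2] = (7/3) / (14/33) = 11/2.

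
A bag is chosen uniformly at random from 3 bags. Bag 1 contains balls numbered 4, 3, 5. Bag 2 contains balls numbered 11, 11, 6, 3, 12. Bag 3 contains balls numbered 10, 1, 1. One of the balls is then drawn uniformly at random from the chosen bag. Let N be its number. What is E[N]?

83/15

E[N | bag 1] = (4+3+5)/3 = 4.
E[N | bag 2] = (11+11+6+3+12)/5 = 43/5.
E[N | bag 3] = (10+1+1)/3 = 4.
E[N] = (1/3)·(4) + (1/3)·(43/5) + (1/3)·(4) = 83/15.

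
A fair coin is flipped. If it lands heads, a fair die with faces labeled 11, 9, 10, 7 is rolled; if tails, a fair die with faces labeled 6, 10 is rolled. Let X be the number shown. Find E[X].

E[X | heads] = (11+9+10+7)/4 = 37/4.
E[X | tails] = (6+10)/2 = 8.
By the law of total expectation,
E[X] = (1/2)·(37/4) + (1/2)·(8) = 69/8.

69/8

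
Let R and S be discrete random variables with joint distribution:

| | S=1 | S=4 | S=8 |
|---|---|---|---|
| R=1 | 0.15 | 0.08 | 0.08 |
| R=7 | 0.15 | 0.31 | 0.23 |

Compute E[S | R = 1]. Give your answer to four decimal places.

3.5806

P(R = 1) = 0.31.
Summing S·P(R=x,S=y) over the conditioning event gives 1.11.
E[S | R = 1] = (1.11) / (0.31) = 3.5806.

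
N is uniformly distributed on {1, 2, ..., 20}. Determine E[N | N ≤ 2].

Given N ≤ 2, N is equally likely to be any of {1, 2}.
E[N | N ≤ 2] = (1 + 2) / 2 = 3/2.

3/2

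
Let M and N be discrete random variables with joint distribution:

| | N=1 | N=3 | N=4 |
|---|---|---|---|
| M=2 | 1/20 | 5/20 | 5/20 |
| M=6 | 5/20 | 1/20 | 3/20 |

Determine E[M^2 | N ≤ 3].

P(N ≤ 3) = 3/5.
Σ M^2·P over the event = 4·(1/20) + 4·(5/20) + 36·(5/20) + 36·(1/20) = 12.
E[M^2 | N ≤ 3] = (12) / (3/5) = 20.

20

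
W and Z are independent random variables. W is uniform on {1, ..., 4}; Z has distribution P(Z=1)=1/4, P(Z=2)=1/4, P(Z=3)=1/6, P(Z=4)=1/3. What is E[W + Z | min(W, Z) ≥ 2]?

P(min(W, Z) ≥ 2) = 9/16.
Summing (W+Z)·P(x,y) over outcomes with min(W, Z) ≥ 2 gives 55/16.
E[W + Z | min(W, Z) ≥ 2] = (55/16) / (9/16) = 55/9.

55/9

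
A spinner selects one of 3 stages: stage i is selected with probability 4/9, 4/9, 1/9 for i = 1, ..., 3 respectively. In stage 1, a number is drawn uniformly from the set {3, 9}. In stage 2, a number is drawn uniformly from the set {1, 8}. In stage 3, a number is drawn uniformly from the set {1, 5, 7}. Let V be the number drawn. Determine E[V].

E[V | stage 1] = (3+9)/2 = 6.
E[V | stage 2] = (1+8)/2 = 9/2.
E[V | stage 3] = (1+5+7)/3 = 13/3.
By the law of total expectation,
E[V] = (4/9)·(6) + (4/9)·(9/2) + (1/9)·(13/3) = 139/27.

139/27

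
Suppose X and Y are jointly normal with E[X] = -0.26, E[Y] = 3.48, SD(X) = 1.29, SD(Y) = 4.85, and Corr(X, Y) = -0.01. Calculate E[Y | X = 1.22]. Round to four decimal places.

For a bivariate normal, E[Y | X=x] = μ_Y + ρ·(σ_Y/σ_X)·(x − μ_X).
E[Y | X=1.22] = 3.48 + (-0.01)·(4.85/1.29)·(1.22 − (-0.26)) = 3.48 + (-0.037597)·(1.48) = 3.4244.

3.4244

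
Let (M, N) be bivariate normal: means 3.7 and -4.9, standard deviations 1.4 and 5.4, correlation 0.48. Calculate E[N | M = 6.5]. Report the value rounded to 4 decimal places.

The regression of N on M has slope ρ·σ_N/σ_M and passes through (μ_M, μ_N).
E[N | M=6.5] = -4.9 + (0.48)·(5.4/1.4)·(6.5 − (3.7)) = -4.9 + (1.85143)·(2.8) = 0.2840.

0.2840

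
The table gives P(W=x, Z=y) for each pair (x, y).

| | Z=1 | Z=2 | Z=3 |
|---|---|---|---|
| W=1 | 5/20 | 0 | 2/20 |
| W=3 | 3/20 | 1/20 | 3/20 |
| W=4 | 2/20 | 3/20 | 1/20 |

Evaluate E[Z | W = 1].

11/7

P(W = 1) = 7/20.
Summing Z·P(W=x,Z=y) over the conditioning event gives 11/20.
E[Z | W = 1] = (11/20) / (7/20) = 11/7.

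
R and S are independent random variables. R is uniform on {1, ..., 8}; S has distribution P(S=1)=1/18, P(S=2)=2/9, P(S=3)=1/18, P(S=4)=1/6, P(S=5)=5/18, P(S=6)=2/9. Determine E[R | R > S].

440/71

P(R > S) = 71/144.
Summing R·P(x,y) over outcomes with R > S gives 55/18.
E[R | R > S] = (55/18) / (71/144) = 440/71.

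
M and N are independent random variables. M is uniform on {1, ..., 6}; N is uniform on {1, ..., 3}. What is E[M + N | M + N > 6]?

P(M + N > 6) = 1/3.
Summing (M+N)·P(x,y) over outcomes with M + N > 6 gives 23/9.
E[M + N | M + N > 6] = (23/9) / (1/3) = 23/3.

23/3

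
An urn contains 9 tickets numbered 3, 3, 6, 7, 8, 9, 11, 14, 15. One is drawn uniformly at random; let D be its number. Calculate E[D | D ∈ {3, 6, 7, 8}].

P(D ∈ {3, 6, 7, 8}) = 5/9.
Σ over the event: 3·2/9 + 6·1/9 + 7·1/9 + 8·1/9 = 3.
E[D | D ∈ {3, 6, 7, 8}] = (3) / (5/9) = 27/5.

27/5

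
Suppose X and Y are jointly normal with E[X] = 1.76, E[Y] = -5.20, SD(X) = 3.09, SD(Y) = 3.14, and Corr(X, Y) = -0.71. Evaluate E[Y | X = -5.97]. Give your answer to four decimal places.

0.3771

E[Y | X=x] = μ_Y + ρ(σ_Y/σ_X)(x − μ_X) for jointly normal variables.
E[Y | X=-5.97] = -5.20 + (-0.71)·(3.14/3.09)·(-5.97 − (1.76)) = -5.20 + (-0.72149)·(-7.73) = 0.3771.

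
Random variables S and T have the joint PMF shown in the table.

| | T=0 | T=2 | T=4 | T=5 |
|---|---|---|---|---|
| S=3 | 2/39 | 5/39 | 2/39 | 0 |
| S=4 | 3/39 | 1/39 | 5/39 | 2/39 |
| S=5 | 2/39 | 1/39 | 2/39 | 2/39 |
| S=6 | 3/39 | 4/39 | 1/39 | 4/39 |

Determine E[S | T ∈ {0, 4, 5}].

P(T ∈ {0, 4, 5}) = 28/39.
Summing S·P(S=x,T=y) over the conditioning event gives 10/3.
E[S | T ∈ {0, 4, 5}] = (10/3) / (28/39) = 65/14.

65/14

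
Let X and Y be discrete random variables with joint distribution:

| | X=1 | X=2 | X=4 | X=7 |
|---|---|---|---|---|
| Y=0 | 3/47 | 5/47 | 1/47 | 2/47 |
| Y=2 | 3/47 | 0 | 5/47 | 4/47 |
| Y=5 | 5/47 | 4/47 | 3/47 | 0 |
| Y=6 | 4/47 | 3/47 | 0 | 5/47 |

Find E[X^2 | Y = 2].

93/4

P(Y = 2) = 12/47.
Summing X^2·P(X=x,Y=y) over the conditioning event gives 279/47.
E[X^2 | Y = 2] = (279/47) / (12/47) = 93/4.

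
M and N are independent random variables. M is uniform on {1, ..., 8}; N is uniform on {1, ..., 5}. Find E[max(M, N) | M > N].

P(M > N) = 5/8.
Summing max(M,N)·P(x,y) over outcomes with M > N gives 29/8.
E[max(M, N) | M > N] = (29/8) / (5/8) = 29/5.

29/5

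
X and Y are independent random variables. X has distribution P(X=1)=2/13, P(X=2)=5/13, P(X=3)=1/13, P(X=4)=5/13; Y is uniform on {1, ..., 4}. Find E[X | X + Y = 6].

3

P(X + Y = 6) = 11/52.
Summing X·P(x,y) over outcomes with X + Y = 6 gives 33/52.
E[X | X + Y = 6] = (33/52) / (11/52) = 3.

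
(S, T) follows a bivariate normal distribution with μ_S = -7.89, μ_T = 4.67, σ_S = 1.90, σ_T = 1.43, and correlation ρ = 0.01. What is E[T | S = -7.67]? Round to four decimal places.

For a bivariate normal, E[T | S=x] = μ_T + ρ·(σ_T/σ_S)·(x − μ_S).
E[T | S=-7.67] = 4.67 + (0.01)·(1.43/1.90)·(-7.67 − (-7.89)) = 4.67 + (0.0075263)·(0.22) = 4.6717.

4.6717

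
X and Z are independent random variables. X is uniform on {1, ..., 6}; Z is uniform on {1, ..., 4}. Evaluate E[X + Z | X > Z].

47/7

P(X > Z) = 7/12.
Summing (X+Z)·P(x,y) over outcomes with X > Z gives 47/12.
E[X + Z | X > Z] = (47/12) / (7/12) = 47/7.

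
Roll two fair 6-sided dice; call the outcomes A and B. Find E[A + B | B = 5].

17/2

Outcomes with B = 5: (1,5), (2,5), (3,5), (4,5), (5,5), (6,5), each with probability 1/36.
E[A + B | B = 5] = (6 + 7 + 8 + 9 + 10 + 11) / 6 = 17/2.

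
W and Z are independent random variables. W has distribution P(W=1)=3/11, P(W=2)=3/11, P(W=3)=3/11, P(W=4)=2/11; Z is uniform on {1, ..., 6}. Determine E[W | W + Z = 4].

2

P(W + Z = 4) = 3/22.
Summing W·P(x,y) over outcomes with W + Z = 4 gives 3/11.
E[W | W + Z = 4] = (3/11) / (3/22) = 2.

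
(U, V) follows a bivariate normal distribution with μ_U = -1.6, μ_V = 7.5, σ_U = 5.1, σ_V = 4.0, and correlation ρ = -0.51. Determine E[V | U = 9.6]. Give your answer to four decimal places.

E[V | U=x] = μ_V + ρ(σ_V/σ_U)(x − μ_U) for jointly normal variables.
E[V | U=9.6] = 7.5 + (-0.51)·(4.0/5.1)·(9.6 − (-1.6)) = 7.5 + (-0.4)·(11.2) = 3.0200.

3.0200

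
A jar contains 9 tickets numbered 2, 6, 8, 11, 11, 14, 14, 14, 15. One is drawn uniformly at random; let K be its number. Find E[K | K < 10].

P(K < 10) = 1/3.
Σ over the event: 2·1/9 + 6·1/9 + 8·1/9 = 16/9.
E[K | K < 10] = (16/9) / (1/3) = 16/3.

16/3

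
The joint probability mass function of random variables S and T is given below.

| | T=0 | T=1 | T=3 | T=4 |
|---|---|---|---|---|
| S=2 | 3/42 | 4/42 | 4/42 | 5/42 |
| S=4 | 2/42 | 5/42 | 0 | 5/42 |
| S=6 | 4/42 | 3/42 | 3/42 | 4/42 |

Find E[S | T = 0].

38/9

P(T = 0) = 3/14.
Summing S·P(S=x,T=y) over the conditioning event gives 19/21.
E[S | T = 0] = (19/21) / (3/14) = 38/9.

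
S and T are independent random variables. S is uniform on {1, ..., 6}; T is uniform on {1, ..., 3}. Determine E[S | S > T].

P(S > T) = 2/3.
Summing S·P(x,y) over outcomes with S > T gives 53/18.
E[S | S > T] = (53/18) / (2/3) = 53/12.

53/12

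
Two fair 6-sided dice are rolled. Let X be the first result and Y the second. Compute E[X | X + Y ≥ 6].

53/13

P(X + Y ≥ 6) = 13/18.
Summing X·P(x,y) over outcomes with X + Y ≥ 6 gives 53/18.
E[X | X + Y ≥ 6] = (53/18) / (13/18) = 53/13.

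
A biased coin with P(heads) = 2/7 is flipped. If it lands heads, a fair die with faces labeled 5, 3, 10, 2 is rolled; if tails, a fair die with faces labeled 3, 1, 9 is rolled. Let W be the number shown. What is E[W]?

95/21

E[W | heads] = (5+3+10+2)/4 = 5.
E[W | tails] = (3+1+9)/3 = 13/3.
By the law of total expectation,
E[W] = (2/7)·(5) + (5/7)·(13/3) = 95/21.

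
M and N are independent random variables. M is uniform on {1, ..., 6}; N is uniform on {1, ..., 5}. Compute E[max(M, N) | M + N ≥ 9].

11/2

Outcomes with M + N ≥ 9: (4,5), (5,4), (5,5), (6,3), (6,4), (6,5), each with probability 1/30.
E[max(M, N) | M + N ≥ 9] = (5 + 5 + 5 + 6 + 6 + 6) / 6 = 11/2.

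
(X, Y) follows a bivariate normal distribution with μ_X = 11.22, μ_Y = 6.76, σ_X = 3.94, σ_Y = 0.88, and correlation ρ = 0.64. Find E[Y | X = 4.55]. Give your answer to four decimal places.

The regression of Y on X has slope ρ·σ_Y/σ_X and passes through (μ_X, μ_Y).
E[Y | X=4.55] = 6.76 + (0.64)·(0.88/3.94)·(4.55 − (11.22)) = 6.76 + (0.14294)·(-6.67) = 5.8066.

5.8066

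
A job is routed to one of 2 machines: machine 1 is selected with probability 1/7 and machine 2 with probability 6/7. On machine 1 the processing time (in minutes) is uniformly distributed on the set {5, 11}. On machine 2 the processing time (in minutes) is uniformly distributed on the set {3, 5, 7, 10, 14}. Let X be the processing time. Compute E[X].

274/35

E[X | machine 1] = (5+11)/2 = 8.
E[X | machine 2] = (3+5+7+10+14)/5 = 39/5.
By the law of total expectation,
E[X] = (1/7)·(8) + (6/7)·(39/5) = 274/35.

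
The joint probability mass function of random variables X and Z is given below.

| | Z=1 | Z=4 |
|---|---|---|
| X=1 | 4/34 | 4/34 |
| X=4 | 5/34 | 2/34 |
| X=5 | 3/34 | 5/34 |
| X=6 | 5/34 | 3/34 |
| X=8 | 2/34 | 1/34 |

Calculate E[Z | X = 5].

23/8

P(X = 5) = 4/17.
Σ Z·P over the event = 1·(3/34) + 4·(5/34) = 23/34.
E[Z | X = 5] = (23/34) / (4/17) = 23/8.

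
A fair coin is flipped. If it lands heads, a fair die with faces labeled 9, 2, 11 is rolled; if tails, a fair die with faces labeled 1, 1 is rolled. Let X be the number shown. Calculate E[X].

25/6

E[X | heads] = (9+2+11)/3 = 22/3.
E[X | tails] = (1+1)/2 = 1.
By the law of total expectation,
E[X] = (1/2)·(22/3) + (1/2)·(1) = 25/6.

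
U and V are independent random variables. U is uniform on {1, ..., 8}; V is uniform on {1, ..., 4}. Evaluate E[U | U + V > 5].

P(U + V > 5) = 11/16.
Summing U·P(x,y) over outcomes with U + V > 5 gives 31/8.
E[U | U + V > 5] = (31/8) / (11/16) = 62/11.

62/11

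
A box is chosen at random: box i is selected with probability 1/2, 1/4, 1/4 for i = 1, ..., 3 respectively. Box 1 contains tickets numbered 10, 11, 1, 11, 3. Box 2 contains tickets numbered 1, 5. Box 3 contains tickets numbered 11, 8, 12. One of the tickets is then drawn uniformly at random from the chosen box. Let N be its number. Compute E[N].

104/15

E[N | box 1] = (10+11+1+11+3)/5 = 36/5.
E[N | box 2] = (1+5)/2 = 3.
E[N | box 3] = (11+8+12)/3 = 31/3.
E[N] = (1/2)·(36/5) + (1/4)·(3) + (1/4)·(31/3) = 104/15.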